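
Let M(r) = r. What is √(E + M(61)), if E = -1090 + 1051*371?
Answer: 2*√97223 ≈ 623.61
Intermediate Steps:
E = 388831 (E = -1090 + 389921 = 388831)
√(E + M(61)) = √(388831 + 61) = √388892 = 2*√97223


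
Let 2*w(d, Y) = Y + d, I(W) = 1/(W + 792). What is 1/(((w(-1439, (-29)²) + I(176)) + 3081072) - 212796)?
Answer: 968/2776201737 ≈ 3.4868e-7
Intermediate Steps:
I(W) = 1/(792 + W)
w(d, Y) = Y/2 + d/2 (w(d, Y) = (Y + d)/2 = Y/2 + d/2)
1/(((w(-1439, (-29)²) + I(176)) + 3081072) - 212796) = 1/(((((½)*(-29)² + (½)*(-1439)) + 1/(792 + 176)) + 3081072) - 212796) = 1/(((((½)*841 - 1439/2) + 1/968) + 3081072) - 212796) = 1/((((841/2 - 1439/2) + 1/968) + 3081072) - 212796) = 1/(((-299 + 1/968) + 3081072) - 212796) = 1/((-289431/968 + 3081072) - 212796) = 1/(2982188265/968 - 212796) = 1/(2776201737/968) = 968/2776201737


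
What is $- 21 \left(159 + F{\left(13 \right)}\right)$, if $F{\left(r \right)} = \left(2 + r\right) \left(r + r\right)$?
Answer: $-11529$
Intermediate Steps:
$F{\left(r \right)} = 2 r \left(2 + r\right)$ ($F{\left(r \right)} = \left(2 + r\right) 2 r = 2 r \left(2 + r\right)$)
$- 21 \left(159 + F{\left(13 \right)}\right) = - 21 \left(159 + 2 \cdot 13 \left(2 + 13\right)\right) = - 21 \left(159 + 2 \cdot 13 \cdot 15\right) = - 21 \left(159 + 390\right) = \left(-21\right) 549 = -11529$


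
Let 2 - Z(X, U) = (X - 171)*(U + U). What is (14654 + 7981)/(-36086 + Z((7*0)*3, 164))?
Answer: 7545/6668 ≈ 1.1315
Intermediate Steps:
Z(X, U) = 2 - 2*U*(-171 + X) (Z(X, U) = 2 - (X - 171)*(U + U) = 2 - (-171 + X)*2*U = 2 - 2*U*(-171 + X))
(14654 + 7981)/(-36086 + Z((7*0)*3, 164)) = (14654 + 7981)/(-36086 + (2 + 342*164 - 2*164*(7*0)*3)) = 22635/(-36086 + (2 + 56088 - 2*164*0*3)) = 22635/(-36086 + (2 + 56088 - 2*164*0)) = 22635/(-36086 + (2 + 56088 + 0)) = 22635/(-36086 + 56090) = 22635/20004 = 22635*(1/20004) = 7545/6668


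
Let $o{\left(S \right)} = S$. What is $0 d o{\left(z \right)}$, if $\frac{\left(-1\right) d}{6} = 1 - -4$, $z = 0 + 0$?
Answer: $0$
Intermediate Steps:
$z = 0$
$d = -30$ ($d = - 6 \left(1 - -4\right) = - 6 \left(1 + 4\right) = \left(-6\right) 5 = -30$)
$0 d o{\left(z \right)} = 0 \left(-30\right) 0 = 0 \cdot 0 = 0$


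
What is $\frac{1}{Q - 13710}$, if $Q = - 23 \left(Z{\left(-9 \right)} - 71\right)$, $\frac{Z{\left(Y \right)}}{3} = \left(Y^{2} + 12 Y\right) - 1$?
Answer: $- \frac{1}{10145} \approx -9.8571 \cdot 10^{-5}$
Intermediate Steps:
$Z{\left(Y \right)} = -3 + 3 Y^{2} + 36 Y$ ($Z{\left(Y \right)} = 3 \left(\left(Y^{2} + 12 Y\right) - 1\right) = 3 \left(-1 + Y^{2} + 12 Y\right) = -3 + 3 Y^{2} + 36 Y$)
$Q = 3565$ ($Q = - 23 \left(\left(-3 + 3 \left(-9\right)^{2} + 36 \left(-9\right)\right) - 71\right) = - 23 \left(\left(-3 + 3 \cdot 81 - 324\right) - 71\right) = - 23 \left(\left(-3 + 243 - 324\right) - 71\right) = - 23 \left(-84 - 71\right) = \left(-23\right) \left(-155\right) = 3565$)
$\frac{1}{Q - 13710} = \frac{1}{3565 - 13710} = \frac{1}{-10145} = - \frac{1}{10145}$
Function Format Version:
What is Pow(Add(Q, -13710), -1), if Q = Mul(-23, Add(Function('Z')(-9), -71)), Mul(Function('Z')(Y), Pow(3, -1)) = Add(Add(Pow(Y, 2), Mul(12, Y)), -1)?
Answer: Rational(-1, 10145) ≈ -9.8571e-5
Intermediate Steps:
Function('Z')(Y) = Add(-3, Mul(3, Pow(Y, 2)), Mul(36, Y)) (Function('Z')(Y) = Mul(3, Add(Add(Pow(Y, 2), Mul(12, Y)), -1)) = Mul(3, Add(-1, Pow(Y, 2), Mul(12, Y))) = Add(-3, Mul(3, Pow(Y, 2)), Mul(36, Y)))
Q = 3565 (Q = Mul(-23, Add(Add(-3, Mul(3, Pow(-9, 2)), Mul(36, -9)), -71)) = Mul(-23, Add(Add(-3, Mul(3, 81), -324), -71)) = Mul(-23, Add(Add(-3, 243, -324), -71)) = Mul(-23, Add(-84, -71)) = Mul(-23, -155) = 3565)
Pow(Add(Q, -13710), -1) = Pow(Add(3565, -13710), -1) = Pow(-10145, -1) = Rational(-1, 10145)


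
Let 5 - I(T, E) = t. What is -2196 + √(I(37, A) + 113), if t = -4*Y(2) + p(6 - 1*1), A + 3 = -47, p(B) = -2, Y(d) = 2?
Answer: -2196 + 8*√2 ≈ -2184.7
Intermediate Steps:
A = -50 (A = -3 - 47 = -50)
t = -10 (t = -4*2 - 2 = -8 - 2 = -10)
I(T, E) = 15 (I(T, E) = 5 - 1*(-10) = 5 + 10 = 15)
-2196 + √(I(37, A) + 113) = -2196 + √(15 + 113) = -2196 + √128 = -2196 + 8*√2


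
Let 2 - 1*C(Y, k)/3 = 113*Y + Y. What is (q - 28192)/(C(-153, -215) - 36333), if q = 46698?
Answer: 18506/15999 ≈ 1.1567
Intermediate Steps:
C(Y, k) = 6 - 342*Y (C(Y, k) = 6 - 3*(113*Y + Y) = 6 - 342*Y)
(q - 28192)/(C(-153, -215) - 36333) = (46698 - 28192)/((6 - 342*(-153)) - 36333) = 18506/((6 + 52326) - 36333) = 18506/(52332 - 36333) = 18506/15999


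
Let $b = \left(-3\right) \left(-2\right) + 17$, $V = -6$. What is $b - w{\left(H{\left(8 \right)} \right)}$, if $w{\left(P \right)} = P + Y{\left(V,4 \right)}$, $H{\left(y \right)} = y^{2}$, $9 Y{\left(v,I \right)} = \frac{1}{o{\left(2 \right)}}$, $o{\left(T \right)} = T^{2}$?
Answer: $- \frac{1477}{36} \approx -41.028$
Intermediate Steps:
$Y{\left(v,I \right)} = \frac{1}{36}$ ($Y{\left(v,I \right)} = \frac{1}{9 \cdot 2^{2}} = \frac{1}{9 \cdot 4} = \frac{1}{9} \cdot \frac{1}{4} = \frac{1}{36}$)
$w{\left(P \right)} = \frac{1}{36} + P$ ($w{\left(P \right)} = P + \frac{1}{36} = \frac{1}{36} + P$)
$b = 23$ ($b = 6 + 17 = 23$)
$b - w{\left(H{\left(8 \right)} \right)} = 23 - \left(\frac{1}{36} + 8^{2}\right) = 23 - \left(\frac{1}{36} + 64\right) = 23 - \frac{2305}{36} = - \frac{1477}{36}$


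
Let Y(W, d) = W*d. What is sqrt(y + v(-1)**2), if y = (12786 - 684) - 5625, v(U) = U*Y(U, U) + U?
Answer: sqrt(6481) ≈ 80.505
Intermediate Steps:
v(U) = U + U**3 (v(U) = U*(U*U) + U = U*U**2 + U = U**3 + U = U + U**3)
y = 6477 (y = 12102 - 5625 = 6477)
sqrt(y + v(-1)**2) = sqrt(6477 + (-1 + (-1)**3)**2) = sqrt(6477 + (-1 - 1)**2) = sqrt(6477 + (-2)**2) = sqrt(6477 + 4) = sqrt(6481)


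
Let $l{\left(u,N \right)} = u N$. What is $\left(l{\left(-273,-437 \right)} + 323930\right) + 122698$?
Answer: $565929$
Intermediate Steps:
$l{\left(u,N \right)} = N u$
$\left(l{\left(-273,-437 \right)} + 323930\right) + 122698 = \left(\left(-437\right) \left(-273\right) + 323930\right) + 122698 = \left(119301 + 323930\right) + 122698 = 443231 + 122698 = 565929$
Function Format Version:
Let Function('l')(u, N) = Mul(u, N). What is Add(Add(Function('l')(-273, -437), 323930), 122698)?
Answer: 565929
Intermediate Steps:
Function('l')(u, N) = Mul(N, u)
Add(Add(Function('l')(-273, -437), 323930), 122698) = Add(Add(Mul(-437, -273), 323930), 122698) = Add(Add(119301, 323930), 122698) = Add(443231, 122698) = 565929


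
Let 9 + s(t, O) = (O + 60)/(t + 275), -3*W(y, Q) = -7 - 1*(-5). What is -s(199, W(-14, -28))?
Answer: 6308/711 ≈ 8.8720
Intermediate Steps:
W(y, Q) = 2/3 (W(y, Q) = -(-7 - 1*(-5))/3 = -(-7 + 5)/3 = -1/3*(-2) = 2/3)
s(t, O) = -9 + (60 + O)/(275 + t) (s(t, O) = -9 + (O + 60)/(t + 275) = -9 + (60 + O)/(275 + t))
-s(199, W(-14, -28)) = -(-2415 + 2/3 - 9*199)/(275 + 199) = -(-2415 + 2/3 - 1791)/474 = -(-12616)/(474*3) = -1*(-6308/711) = 6308/711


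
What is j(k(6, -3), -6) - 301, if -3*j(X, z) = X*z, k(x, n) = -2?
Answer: -305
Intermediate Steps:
j(X, z) = -X*z/3
j(k(6, -3), -6) - 301 = -1/3*(-2)*(-6) - 301 = -4 - 301 = -305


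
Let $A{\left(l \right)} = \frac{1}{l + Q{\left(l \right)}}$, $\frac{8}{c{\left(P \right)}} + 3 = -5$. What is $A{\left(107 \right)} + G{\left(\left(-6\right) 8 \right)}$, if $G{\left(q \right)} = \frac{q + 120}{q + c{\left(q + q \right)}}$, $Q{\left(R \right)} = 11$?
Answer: $- \frac{8447}{5782} \approx -1.4609$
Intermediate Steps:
$c{\left(P \right)} = -1$ ($c{\left(P \right)} = \frac{8}{-3 - 5} = \frac{8}{-8} = 8 \left(- \frac{1}{8}\right) = -1$)
$G{\left(q \right)} = \frac{120 + q}{-1 + q}$ ($G{\left(q \right)} = \frac{q + 120}{q - 1} = \frac{120 + q}{-1 + q}$)
$A{\left(l \right)} = \frac{1}{11 + l}$ ($A{\left(l \right)} = \frac{1}{l + 11} = \frac{1}{11 + l}$)
$A{\left(107 \right)} + G{\left(\left(-6\right) 8 \right)} = \frac{1}{11 + 107} + \frac{120 - 48}{-1 - 48} = \frac{1}{118} + \frac{120 - 48}{-1 - 48} = \frac{1}{118} + \frac{1}{-49} \cdot 72 = \frac{1}{118} - \frac{72}{49} = - \frac{8447}{5782}$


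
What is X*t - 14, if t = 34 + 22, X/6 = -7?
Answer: -2366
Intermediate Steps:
X = -42 (X = 6*(-7) = -42)
t = 56
X*t - 14 = -42*56 - 14 = -2352 - 14 = -2366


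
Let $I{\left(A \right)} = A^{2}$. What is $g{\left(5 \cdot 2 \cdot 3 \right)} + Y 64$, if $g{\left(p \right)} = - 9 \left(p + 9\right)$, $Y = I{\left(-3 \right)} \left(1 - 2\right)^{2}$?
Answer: $225$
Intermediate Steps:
$Y = 9$ ($Y = \left(-3\right)^{2} \left(1 - 2\right)^{2} = 9 \left(-1\right)^{2} = 9 \cdot 1 = 9$)
$g{\left(p \right)} = -81 - 9 p$ ($g{\left(p \right)} = - 9 \left(9 + p\right) = -81 - 9 p$)
$g{\left(5 \cdot 2 \cdot 3 \right)} + Y 64 = \left(-81 - 9 \cdot 5 \cdot 2 \cdot 3\right) + 9 \cdot 64 = \left(-81 - 9 \cdot 10 \cdot 3\right) + 576 = \left(-81 - 270\right) + 576 = -351 + 576 = 225$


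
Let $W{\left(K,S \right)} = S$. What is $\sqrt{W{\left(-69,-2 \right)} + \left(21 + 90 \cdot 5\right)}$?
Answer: $\sqrt{469} \approx 21.656$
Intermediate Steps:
$\sqrt{W{\left(-69,-2 \right)} + \left(21 + 90 \cdot 5\right)} = \sqrt{-2 + \left(21 + 90 \cdot 5\right)} = \sqrt{-2 + \left(21 + 450\right)} = \sqrt{-2 + 471} = \sqrt{469}$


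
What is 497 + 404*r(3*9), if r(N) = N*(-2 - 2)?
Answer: -43135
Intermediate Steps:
r(N) = -4*N (r(N) = N*(-4) = -4*N)
497 + 404*r(3*9) = 497 + 404*(-12*9) = 497 + 404*(-4*27) = 497 + 404*(-108) = 497 - 43632 = -43135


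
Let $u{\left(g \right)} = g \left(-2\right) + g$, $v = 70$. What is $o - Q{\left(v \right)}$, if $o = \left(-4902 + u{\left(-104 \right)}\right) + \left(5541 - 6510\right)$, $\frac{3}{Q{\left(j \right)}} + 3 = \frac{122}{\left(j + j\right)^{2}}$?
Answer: $- \frac{169168613}{29339} \approx -5766.0$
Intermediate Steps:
$u{\left(g \right)} = - g$ ($u{\left(g \right)} = - 2 g + g = - g$)
$Q{\left(j \right)} = \frac{3}{-3 + \frac{61}{2 j^{2}}}$ ($Q{\left(j \right)} = \frac{3}{-3 + \frac{122}{\left(j + j\right)^{2}}} = \frac{3}{-3 + \frac{122}{\left(2 j\right)^{2}}} = \frac{3}{-3 + \frac{122}{4 j^{2}}} = \frac{3}{-3 + 122 \frac{1}{4 j^{2}}} = \frac{3}{-3 + \frac{61}{2 j^{2}}}$)
$o = -5767$ ($o = \left(-4902 - -104\right) + \left(5541 - 6510\right) = \left(-4902 + 104\right) - 969 = -4798 - 969 = -5767$)
$o - Q{\left(v \right)} = -5767 - - \frac{6 \cdot 70^{2}}{-61 + 6 \cdot 70^{2}} = -5767 - \left(-6\right) 4900 \frac{1}{-61 + 6 \cdot 4900} = -5767 - \left(-6\right) 4900 \frac{1}{-61 + 29400} = -5767 - \left(-6\right) 4900 \cdot \frac{1}{29339} = -5767 - - \frac{29400}{29339} = -5767 + \frac{29400}{29339} = - \frac{169168613}{29339}$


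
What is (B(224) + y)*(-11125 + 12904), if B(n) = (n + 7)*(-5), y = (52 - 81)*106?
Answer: -7523391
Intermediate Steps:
y = -3074 (y = -29*106 = -3074)
B(n) = -35 - 5*n (B(n) = (7 + n)*(-5) = -35 - 5*n)
(B(224) + y)*(-11125 + 12904) = ((-35 - 5*224) - 3074)*(-11125 + 12904) = ((-35 - 1120) - 3074)*1779 = (-1155 - 3074)*1779 = -4229*1779 = -7523391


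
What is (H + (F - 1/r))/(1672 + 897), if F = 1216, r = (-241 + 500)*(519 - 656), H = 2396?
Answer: 128164597/91155827 ≈ 1.4060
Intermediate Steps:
r = -35483 (r = 259*(-137) = -35483)
(H + (F - 1/r))/(1672 + 897) = (2396 + (1216 - 1/(-35483)))/(1672 + 897) = (2396 + (1216 - 1*(-1/35483)))/2569 = (2396 + (1216 + 1/35483))*(1/2569) = (2396 + 43147329/35483)*(1/2569) = (128164597/35483)*(1/2569) = 128164597/91155827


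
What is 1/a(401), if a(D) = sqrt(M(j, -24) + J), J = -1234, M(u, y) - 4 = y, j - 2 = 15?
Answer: -I*sqrt(1254)/1254 ≈ -0.028239*I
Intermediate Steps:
j = 17 (j = 2 + 15 = 17)
M(u, y) = 4 + y
a(D) = I*sqrt(1254) (a(D) = sqrt((4 - 24) - 1234) = sqrt(-20 - 1234) = sqrt(-1254) = I*sqrt(1254))
1/a(401) = 1/(I*sqrt(1254)) = -I*sqrt(1254)/1254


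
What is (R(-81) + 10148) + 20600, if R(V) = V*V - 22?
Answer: 37287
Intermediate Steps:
R(V) = -22 + V² (R(V) = V² - 22 = -22 + V²)
(R(-81) + 10148) + 20600 = ((-22 + (-81)²) + 10148) + 20600 = ((-22 + 6561) + 10148) + 20600 = (6539 + 10148) + 20600 = 16687 + 20600 = 37287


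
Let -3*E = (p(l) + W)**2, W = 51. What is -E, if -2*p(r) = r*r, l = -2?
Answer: 2401/3 ≈ 800.33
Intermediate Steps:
p(r) = -r**2/2 (p(r) = -r*r/2 = -r**2/2)
E = -2401/3 (E = -(-1/2*(-2)**2 + 51)**2/3 = -(-1/2*4 + 51)**2/3 = -(-2 + 51)**2/3 = -1/3*49**2 = -1/3*2401 = -2401/3 ≈ -800.33)
-E = -1*(-2401/3) = 2401/3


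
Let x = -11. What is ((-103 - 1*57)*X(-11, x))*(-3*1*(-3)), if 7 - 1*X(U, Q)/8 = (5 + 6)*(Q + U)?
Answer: -2868480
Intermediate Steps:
X(U, Q) = 56 - 88*Q - 88*U (X(U, Q) = 56 - 8*(5 + 6)*(Q + U) = 56 - 88*(Q + U) = 56 - 8*(11*Q + 11*U) = 56 + (-88*Q - 88*U) = 56 - 88*Q - 88*U)
((-103 - 1*57)*X(-11, x))*(-3*1*(-3)) = ((-103 - 1*57)*(56 - 88*(-11) - 88*(-11)))*(-3*1*(-3)) = ((-103 - 57)*(56 + 968 + 968))*(-3*(-3)) = -160*1992*9 = -318720*9 = -2868480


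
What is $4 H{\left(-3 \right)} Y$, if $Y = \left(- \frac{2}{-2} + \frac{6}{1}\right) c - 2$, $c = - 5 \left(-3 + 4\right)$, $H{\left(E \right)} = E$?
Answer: $444$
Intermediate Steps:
$c = -5$ ($c = \left(-5\right) 1 = -5$)
$Y = -37$ ($Y = \left(- \frac{2}{-2} + \frac{6}{1}\right) \left(-5\right) - 2 = \left(\left(-2\right) \left(- \frac{1}{2}\right) + 6 \cdot 1\right) \left(-5\right) - 2 = \left(1 + 6\right) \left(-5\right) - 2 = 7 \left(-5\right) - 2 = -35 - 2 = -37$)
$4 H{\left(-3 \right)} Y = 4 \left(-3\right) \left(-37\right) = \left(-12\right) \left(-37\right) = 444$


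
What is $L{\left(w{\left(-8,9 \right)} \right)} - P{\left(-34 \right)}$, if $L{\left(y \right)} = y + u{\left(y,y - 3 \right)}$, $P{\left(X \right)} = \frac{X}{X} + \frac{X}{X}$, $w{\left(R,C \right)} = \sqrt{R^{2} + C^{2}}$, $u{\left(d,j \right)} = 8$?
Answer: $6 + \sqrt{145} \approx 18.042$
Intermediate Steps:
$w{\left(R,C \right)} = \sqrt{C^{2} + R^{2}}$
$P{\left(X \right)} = 2$ ($P{\left(X \right)} = 1 + 1 = 2$)
$L{\left(y \right)} = 8 + y$ ($L{\left(y \right)} = y + 8 = 8 + y$)
$L{\left(w{\left(-8,9 \right)} \right)} - P{\left(-34 \right)} = \left(8 + \sqrt{9^{2} + \left(-8\right)^{2}}\right) - 2 = \left(8 + \sqrt{81 + 64}\right) - 2 = \left(8 + \sqrt{145}\right) - 2 = 6 + \sqrt{145}$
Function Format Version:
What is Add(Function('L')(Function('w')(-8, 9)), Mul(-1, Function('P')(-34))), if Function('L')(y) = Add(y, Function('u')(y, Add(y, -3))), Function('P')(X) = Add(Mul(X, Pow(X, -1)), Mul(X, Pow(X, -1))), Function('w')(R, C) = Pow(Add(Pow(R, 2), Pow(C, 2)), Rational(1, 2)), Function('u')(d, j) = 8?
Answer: Add(6, Pow(145, Rational(1, 2))) ≈ 18.042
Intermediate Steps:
Function('w')(R, C) = Pow(Add(Pow(C, 2), Pow(R, 2)), Rational(1, 2))
Function('P')(X) = 2 (Function('P')(X) = Add(1, 1) = 2)
Function('L')(y) = Add(8, y) (Function('L')(y) = Add(y, 8) = Add(8, y))
Add(Function('L')(Function('w')(-8, 9)), Mul(-1, Function('P')(-34))) = Add(Add(8, Pow(Add(Pow(9, 2), Pow(-8, 2)), Rational(1, 2))), Mul(-1, 2)) = Add(Add(8, Pow(Add(81, 64), Rational(1, 2))), -2) = Add(Add(8, Pow(145, Rational(1, 2))), -2) = Add(6, Pow(145, Rational(1, 2)))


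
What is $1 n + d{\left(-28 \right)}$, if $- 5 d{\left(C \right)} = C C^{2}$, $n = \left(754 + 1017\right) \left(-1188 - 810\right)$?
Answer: $- \frac{17670338}{5} \approx -3.5341 \cdot 10^{6}$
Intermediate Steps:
$n = -3538458$ ($n = 1771 \left(-1998\right) = -3538458$)
$d{\left(C \right)} = - \frac{C^{3}}{5}$ ($d{\left(C \right)} = - \frac{C C^{2}}{5} = - \frac{C^{3}}{5}$)
$1 n + d{\left(-28 \right)} = 1 \left(-3538458\right) - \frac{\left(-28\right)^{3}}{5} = -3538458 - - \frac{21952}{5} = -3538458 + \frac{21952}{5} = - \frac{17670338}{5}$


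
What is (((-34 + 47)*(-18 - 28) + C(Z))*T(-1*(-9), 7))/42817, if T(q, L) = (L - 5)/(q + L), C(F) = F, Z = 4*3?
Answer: -293/171268 ≈ -0.0017108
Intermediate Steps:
Z = 12
T(q, L) = (-5 + L)/(L + q)
(((-34 + 47)*(-18 - 28) + C(Z))*T(-1*(-9), 7))/42817 = (((-34 + 47)*(-18 - 28) + 12)*((-5 + 7)/(7 - 1*(-9))))/42817 = ((13*(-46) + 12)*(2/(7 + 9)))*(1/42817) = ((-598 + 12)*(2/16))*(1/42817) = -293*2/8*(1/42817) = -586*⅛*(1/42817) = -293/4*1/42817 = -293/171268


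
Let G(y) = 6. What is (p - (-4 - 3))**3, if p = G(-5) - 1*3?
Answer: 1000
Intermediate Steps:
p = 3 (p = 6 - 1*3 = 6 - 3 = 3)
(p - (-4 - 3))**3 = (3 - (-4 - 3))**3 = (3 - 1*(-7))**3 = (3 + 7)**3 = 10**3 = 1000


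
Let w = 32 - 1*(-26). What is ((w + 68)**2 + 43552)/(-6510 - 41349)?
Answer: -59428/47859 ≈ -1.2417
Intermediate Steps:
w = 58 (w = 32 + 26 = 58)
((w + 68)**2 + 43552)/(-6510 - 41349) = ((58 + 68)**2 + 43552)/(-6510 - 41349) = (126**2 + 43552)/(-47859) = (15876 + 43552)*(-1/47859) = 59428*(-1/47859) = -59428/47859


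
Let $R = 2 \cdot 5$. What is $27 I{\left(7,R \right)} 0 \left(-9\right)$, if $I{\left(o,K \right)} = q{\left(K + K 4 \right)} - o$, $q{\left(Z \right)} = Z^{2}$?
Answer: $0$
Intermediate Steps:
$R = 10$
$I{\left(o,K \right)} = - o + 25 K^{2}$ ($I{\left(o,K \right)} = \left(K + K 4\right)^{2} - o = \left(K + 4 K\right)^{2} - o = \left(5 K\right)^{2} - o = 25 K^{2} - o = - o + 25 K^{2}$)
$27 I{\left(7,R \right)} 0 \left(-9\right) = 27 \left(\left(-1\right) 7 + 25 \cdot 10^{2}\right) 0 \left(-9\right) = 27 \left(-7 + 25 \cdot 100\right) 0 = 27 \left(-7 + 2500\right) 0 = 27 \cdot 2493 \cdot 0 = 67311 \cdot 0 = 0$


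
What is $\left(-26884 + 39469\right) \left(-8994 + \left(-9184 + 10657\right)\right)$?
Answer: $-94651785$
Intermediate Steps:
$\left(-26884 + 39469\right) \left(-8994 + \left(-9184 + 10657\right)\right) = 12585 \left(-8994 + 1473\right) = 12585 \left(-7521\right) = -94651785$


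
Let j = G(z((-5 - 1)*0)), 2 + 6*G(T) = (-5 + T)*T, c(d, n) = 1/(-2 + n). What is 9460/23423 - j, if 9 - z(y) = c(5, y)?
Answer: -3590909/562152 ≈ -6.3878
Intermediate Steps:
z(y) = 9 - 1/(-2 + y)
G(T) = -⅓ + T*(-5 + T)/6 (G(T) = -⅓ + ((-5 + T)*T)/6 = -⅓ + (T*(-5 + T))/6 = -⅓ + T*(-5 + T)/6)
j = 163/24 (j = -⅓ - 5*(-19 + 9*((-5 - 1)*0))/(6*(-2 + (-5 - 1)*0)) + ((-19 + 9*((-5 - 1)*0))/(-2 + (-5 - 1)*0))²/6 = -⅓ - 5*(-19 + 9*(-6*0))/(6*(-2 - 6*0)) + ((-19 + 9*(-6*0))/(-2 - 6*0))²/6 = -⅓ - 5*(-19 + 9*0)/(6*(-2 + 0)) + ((-19 + 9*0)/(-2 + 0))²/6 = -⅓ - 5*(-19 + 0)/(6*(-2)) + ((-19 + 0)/(-2))²/6 = -⅓ - (-5)*(-19)/12 + (-½*(-19))²/6 = -⅓ - ⅚*19/2 + (19/2)²/6 = -⅓ - 95/12 + (⅙)*(361/4) = -⅓ - 95/12 + 361/24 = 163/24 ≈ 6.7917)
9460/23423 - j = 9460/23423 - 1*163/24 = 9460*(1/23423) - 163/24 = 9460/23423 - 163/24 = -3590909/562152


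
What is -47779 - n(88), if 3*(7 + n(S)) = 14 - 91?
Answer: -143239/3 ≈ -47746.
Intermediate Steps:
n(S) = -98/3 (n(S) = -7 + (14 - 91)/3 = -7 + (⅓)*(-77) = -7 - 77/3 = -98/3)
-47779 - n(88) = -47779 - 1*(-98/3) = -47779 + 98/3 = -143239/3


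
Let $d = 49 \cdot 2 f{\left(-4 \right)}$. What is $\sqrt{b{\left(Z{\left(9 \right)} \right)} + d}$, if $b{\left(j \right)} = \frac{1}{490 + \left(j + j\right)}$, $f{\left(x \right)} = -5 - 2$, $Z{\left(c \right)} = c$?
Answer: $\frac{i \sqrt{44257849}}{254} \approx 26.192 i$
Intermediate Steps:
$f{\left(x \right)} = -7$ ($f{\left(x \right)} = -5 - 2 = -7$)
$b{\left(j \right)} = \frac{1}{490 + 2 j}$
$d = -686$ ($d = 49 \cdot 2 \left(-7\right) = 98 \left(-7\right) = -686$)
$\sqrt{b{\left(Z{\left(9 \right)} \right)} + d} = \sqrt{\frac{1}{2 \left(245 + 9\right)} - 686} = \sqrt{\frac{1}{2 \cdot 254} - 686} = \sqrt{\frac{1}{2} \cdot \frac{1}{254} - 686} = \sqrt{\frac{1}{508} - 686} = \sqrt{- \frac{348487}{508}} = \frac{i \sqrt{44257849}}{254}$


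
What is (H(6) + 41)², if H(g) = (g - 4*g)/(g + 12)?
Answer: 1600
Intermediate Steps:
H(g) = -3*g/(12 + g) (H(g) = (-3*g)/(12 + g) = -3*g/(12 + g))
(H(6) + 41)² = (-3*6/(12 + 6) + 41)² = (-3*6/18 + 41)² = (-3*6*1/18 + 41)² = (-1 + 41)² = 40² = 1600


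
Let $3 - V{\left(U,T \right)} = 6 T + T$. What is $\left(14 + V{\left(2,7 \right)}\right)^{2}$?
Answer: $1024$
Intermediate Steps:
$V{\left(U,T \right)} = 3 - 7 T$ ($V{\left(U,T \right)} = 3 - \left(6 T + T\right) = 3 - 7 T$)
$\left(14 + V{\left(2,7 \right)}\right)^{2} = \left(14 + \left(3 - 49\right)\right)^{2} = \left(14 - 46\right)^{2} = \left(-32\right)^{2} = 1024$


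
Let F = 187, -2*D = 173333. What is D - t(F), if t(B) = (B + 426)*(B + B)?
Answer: -631857/2 ≈ -3.1593e+5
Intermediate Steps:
D = -173333/2 (D = -½*173333 = -173333/2 ≈ -86667.)
t(B) = 2*B*(426 + B) (t(B) = (426 + B)*(2*B) = 2*B*(426 + B))
D - t(F) = -173333/2 - 2*187*(426 + 187) = -173333/2 - 2*187*613 = -173333/2 - 1*229262 = -173333/2 - 229262 = -631857/2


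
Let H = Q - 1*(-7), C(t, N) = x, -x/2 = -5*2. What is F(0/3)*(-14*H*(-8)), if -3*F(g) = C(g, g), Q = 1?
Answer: -17920/3 ≈ -5973.3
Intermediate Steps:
x = 20 (x = -(-10)*2 = -2*(-10) = 20)
C(t, N) = 20
H = 8 (H = 1 - 1*(-7) = 1 + 7 = 8)
F(g) = -20/3 (F(g) = -1/3*20 = -20/3)
F(0/3)*(-14*H*(-8)) = -20*(-14*8)*(-8)/3 = -(-2240)*(-8)/3 = -20/3*896 = -17920/3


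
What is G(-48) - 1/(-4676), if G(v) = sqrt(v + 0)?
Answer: 1/4676 + 4*I*sqrt(3) ≈ 0.00021386 + 6.9282*I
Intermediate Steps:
G(v) = sqrt(v)
G(-48) - 1/(-4676) = sqrt(-48) - 1/(-4676) = 4*I*sqrt(3) - 1*(-1/4676) = 4*I*sqrt(3) + 1/4676 = 1/4676 + 4*I*sqrt(3)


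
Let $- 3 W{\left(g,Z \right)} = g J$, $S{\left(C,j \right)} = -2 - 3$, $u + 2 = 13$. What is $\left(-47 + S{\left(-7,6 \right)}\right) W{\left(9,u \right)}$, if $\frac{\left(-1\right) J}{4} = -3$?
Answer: $1872$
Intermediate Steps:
$J = 12$ ($J = \left(-4\right) \left(-3\right) = 12$)
$u = 11$ ($u = -2 + 13 = 11$)
$S{\left(C,j \right)} = -5$
$W{\left(g,Z \right)} = - 4 g$ ($W{\left(g,Z \right)} = - \frac{g 12}{3} = - \frac{12 g}{3} = - 4 g$)
$\left(-47 + S{\left(-7,6 \right)}\right) W{\left(9,u \right)} = \left(-47 - 5\right) \left(\left(-4\right) 9\right) = \left(-52\right) \left(-36\right) = 1872$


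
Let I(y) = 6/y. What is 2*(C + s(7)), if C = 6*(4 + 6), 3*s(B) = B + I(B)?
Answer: 2630/21 ≈ 125.24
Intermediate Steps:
s(B) = 2/B + B/3 (s(B) = (B + 6/B)/3 = 2/B + B/3)
C = 60 (C = 6*10 = 60)
2*(C + s(7)) = 2*(60 + (2/7 + (⅓)*7)) = 2*(60 + (2*(⅐) + 7/3)) = 2*(60 + (2/7 + 7/3)) = 2*(60 + 55/21) = 2*(1315/21) = 2630/21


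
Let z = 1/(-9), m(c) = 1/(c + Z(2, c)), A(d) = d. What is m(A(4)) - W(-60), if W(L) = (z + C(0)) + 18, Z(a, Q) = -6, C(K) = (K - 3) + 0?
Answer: -277/18 ≈ -15.389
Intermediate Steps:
C(K) = -3 + K (C(K) = (-3 + K) + 0 = -3 + K)
m(c) = 1/(-6 + c) (m(c) = 1/(c - 6) = 1/(-6 + c))
z = -⅑ ≈ -0.11111
W(L) = 134/9 (W(L) = (-⅑ + (-3 + 0)) + 18 = (-⅑ - 3) + 18 = -28/9 + 18 = 134/9)
m(A(4)) - W(-60) = 1/(-6 + 4) - 1*134/9 = 1/(-2) - 134/9 = -½ - 134/9 = -277/18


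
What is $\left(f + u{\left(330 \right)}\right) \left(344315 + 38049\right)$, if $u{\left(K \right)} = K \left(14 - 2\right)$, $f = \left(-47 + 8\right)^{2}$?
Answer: $2095737084$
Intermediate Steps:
$f = 1521$ ($f = \left(-39\right)^{2} = 1521$)
$u{\left(K \right)} = 12 K$ ($u{\left(K \right)} = K 12 = 12 K$)
$\left(f + u{\left(330 \right)}\right) \left(344315 + 38049\right) = \left(1521 + 12 \cdot 330\right) \left(344315 + 38049\right) = \left(1521 + 3960\right) 382364 = 5481 \cdot 382364 = 2095737084$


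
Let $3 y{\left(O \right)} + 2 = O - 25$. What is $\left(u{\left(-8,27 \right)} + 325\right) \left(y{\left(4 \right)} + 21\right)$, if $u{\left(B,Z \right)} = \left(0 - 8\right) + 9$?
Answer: $\frac{13040}{3} \approx 4346.7$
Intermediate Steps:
$y{\left(O \right)} = -9 + \frac{O}{3}$ ($y{\left(O \right)} = - \frac{2}{3} + \frac{O - 25}{3} = - \frac{2}{3} + \frac{-25 + O}{3} = - \frac{2}{3} + \left(- \frac{25}{3} + \frac{O}{3}\right) = -9 + \frac{O}{3}$)
$u{\left(B,Z \right)} = 1$ ($u{\left(B,Z \right)} = -8 + 9 = 1$)
$\left(u{\left(-8,27 \right)} + 325\right) \left(y{\left(4 \right)} + 21\right) = \left(1 + 325\right) \left(\left(-9 + \frac{1}{3} \cdot 4\right) + 21\right) = 326 \left(\left(-9 + \frac{4}{3}\right) + 21\right) = 326 \left(- \frac{23}{3} + 21\right) = 326 \cdot \frac{40}{3} = \frac{13040}{3}$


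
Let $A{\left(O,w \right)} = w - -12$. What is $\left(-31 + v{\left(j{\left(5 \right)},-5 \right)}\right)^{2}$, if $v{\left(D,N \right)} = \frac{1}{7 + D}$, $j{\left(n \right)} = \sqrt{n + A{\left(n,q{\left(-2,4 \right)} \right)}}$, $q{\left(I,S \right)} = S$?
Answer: $\frac{52953}{56} + \frac{123 \sqrt{21}}{56} \approx 955.65$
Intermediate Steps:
$A{\left(O,w \right)} = 12 + w$ ($A{\left(O,w \right)} = w + 12 = 12 + w$)
$j{\left(n \right)} = \sqrt{16 + n}$ ($j{\left(n \right)} = \sqrt{n + \left(12 + 4\right)} = \sqrt{n + 16} = \sqrt{16 + n}$)
$\left(-31 + v{\left(j{\left(5 \right)},-5 \right)}\right)^{2} = \left(-31 + \frac{1}{7 + \sqrt{16 + 5}}\right)^{2} = \left(-31 + \frac{1}{7 + \sqrt{21}}\right)^{2}$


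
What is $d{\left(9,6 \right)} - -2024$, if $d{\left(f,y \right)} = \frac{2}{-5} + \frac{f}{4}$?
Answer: $\frac{40517}{20} \approx 2025.8$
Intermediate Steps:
$d{\left(f,y \right)} = - \frac{2}{5} + \frac{f}{4}$ ($d{\left(f,y \right)} = 2 \left(- \frac{1}{5}\right) + f \frac{1}{4} = - \frac{2}{5} + \frac{f}{4}$)
$d{\left(9,6 \right)} - -2024 = \left(- \frac{2}{5} + \frac{1}{4} \cdot 9\right) - -2024 = \left(- \frac{2}{5} + \frac{9}{4}\right) + 2024 = \frac{37}{20} + 2024 = \frac{40517}{20}$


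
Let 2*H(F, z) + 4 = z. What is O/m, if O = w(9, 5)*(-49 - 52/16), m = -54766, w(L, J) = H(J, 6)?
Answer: 209/219064 ≈ 0.00095406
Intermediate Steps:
H(F, z) = -2 + z/2
w(L, J) = 1 (w(L, J) = -2 + (1/2)*6 = -2 + 3 = 1)
O = -209/4 (O = 1*(-49 - 52/16) = 1*(-49 - 52*1/16) = 1*(-49 - 13/4) = 1*(-209/4) = -209/4 ≈ -52.250)
O/m = -209/4/(-54766) = -209/4*(-1/54766) = 209/219064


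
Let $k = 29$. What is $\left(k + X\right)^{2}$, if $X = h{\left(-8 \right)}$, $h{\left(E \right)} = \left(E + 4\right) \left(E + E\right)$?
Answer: $8649$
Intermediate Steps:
$h{\left(E \right)} = 2 E \left(4 + E\right)$ ($h{\left(E \right)} = \left(4 + E\right) 2 E = 2 E \left(4 + E\right)$)
$X = 64$ ($X = 2 \left(-8\right) \left(4 - 8\right) = 2 \left(-8\right) \left(-4\right) = 64$)
$\left(k + X\right)^{2} = \left(29 + 64\right)^{2} = 93^{2} = 8649$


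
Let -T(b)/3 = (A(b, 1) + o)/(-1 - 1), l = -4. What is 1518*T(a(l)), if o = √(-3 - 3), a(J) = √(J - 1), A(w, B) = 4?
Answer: 9108 + 2277*I*√6 ≈ 9108.0 + 5577.5*I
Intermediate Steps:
a(J) = √(-1 + J)
o = I*√6 (o = √(-6) = I*√6 ≈ 2.4495*I)
T(b) = 6 + 3*I*√6/2 (T(b) = -3*(4 + I*√6)/(-1 - 1) = -3*(4 + I*√6)/(-2) = -3*(4 + I*√6)*(-1)/2 = -3*(-2 - I*√6/2) = 6 + 3*I*√6/2)
1518*T(a(l)) = 1518*(6 + 3*I*√6/2) = 9108 + 2277*I*√6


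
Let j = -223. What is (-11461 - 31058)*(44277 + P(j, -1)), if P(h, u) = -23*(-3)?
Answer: -1885547574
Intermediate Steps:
P(h, u) = 69
(-11461 - 31058)*(44277 + P(j, -1)) = (-11461 - 31058)*(44277 + 69) = -42519*44346 = -1885547574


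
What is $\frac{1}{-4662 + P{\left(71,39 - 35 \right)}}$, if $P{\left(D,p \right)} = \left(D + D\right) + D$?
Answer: $- \frac{1}{4449} \approx -0.00022477$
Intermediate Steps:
$P{\left(D,p \right)} = 3 D$ ($P{\left(D,p \right)} = 2 D + D = 3 D$)
$\frac{1}{-4662 + P{\left(71,39 - 35 \right)}} = \frac{1}{-4662 + 3 \cdot 71} = \frac{1}{-4662 + 213} = \frac{1}{-4449} = - \frac{1}{4449}$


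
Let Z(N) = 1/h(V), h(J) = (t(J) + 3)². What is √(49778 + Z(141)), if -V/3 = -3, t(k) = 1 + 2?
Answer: √1792009/6 ≈ 223.11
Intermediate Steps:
t(k) = 3
V = 9 (V = -3*(-3) = 9)
h(J) = 36 (h(J) = (3 + 3)² = 6² = 36)
Z(N) = 1/36
√(49778 + Z(141)) = √(49778 + 1/36) = √(1792009/36) = √1792009/6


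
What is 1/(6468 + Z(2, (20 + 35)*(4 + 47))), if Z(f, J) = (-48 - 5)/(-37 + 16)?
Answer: 21/135881 ≈ 0.00015455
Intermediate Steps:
Z(f, J) = 53/21 (Z(f, J) = -53/(-21) = -53*(-1/21) = 53/21)
1/(6468 + Z(2, (20 + 35)*(4 + 47))) = 1/(6468 + 53/21) = 1/(135881/21) = 21/135881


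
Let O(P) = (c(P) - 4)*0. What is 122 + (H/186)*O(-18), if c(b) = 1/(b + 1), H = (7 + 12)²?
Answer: 122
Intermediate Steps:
H = 361 (H = 19² = 361)
c(b) = 1/(1 + b)
O(P) = 0 (O(P) = (1/(1 + P) - 4)*0 = (-4 + 1/(1 + P))*0 = 0)
122 + (H/186)*O(-18) = 122 + (361/186)*0 = 122 + 0 = 122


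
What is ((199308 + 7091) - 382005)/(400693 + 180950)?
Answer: -175606/581643 ≈ -0.30191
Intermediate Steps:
((199308 + 7091) - 382005)/(400693 + 180950) = (206399 - 382005)/581643 = -175606*1/581643 = -175606/581643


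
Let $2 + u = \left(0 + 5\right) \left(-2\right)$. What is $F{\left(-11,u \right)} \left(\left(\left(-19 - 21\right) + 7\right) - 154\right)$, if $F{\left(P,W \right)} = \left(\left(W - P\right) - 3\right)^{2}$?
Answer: $-2992$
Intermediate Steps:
$u = -12$ ($u = -2 + \left(0 + 5\right) \left(-2\right) = -2 + 5 \left(-2\right) = -2 - 10 = -12$)
$F{\left(P,W \right)} = \left(-3 + W - P\right)^{2}$
$F{\left(-11,u \right)} \left(\left(\left(-19 - 21\right) + 7\right) - 154\right) = \left(3 - 11 - -12\right)^{2} \left(\left(\left(-19 - 21\right) + 7\right) - 154\right) = \left(3 - 11 + 12\right)^{2} \left(\left(-40 + 7\right) - 154\right) = 4^{2} \left(-33 - 154\right) = 16 \left(-187\right) = -2992$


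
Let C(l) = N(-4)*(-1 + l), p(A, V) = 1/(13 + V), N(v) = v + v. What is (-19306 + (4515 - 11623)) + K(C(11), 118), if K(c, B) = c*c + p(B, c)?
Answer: -1340939/67 ≈ -20014.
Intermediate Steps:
N(v) = 2*v
C(l) = 8 - 8*l (C(l) = (2*(-4))*(-1 + l) = -8*(-1 + l) = 8 - 8*l)
K(c, B) = c² + 1/(13 + c) (K(c, B) = c*c + 1/(13 + c) = c² + 1/(13 + c))
(-19306 + (4515 - 11623)) + K(C(11), 118) = (-19306 + (4515 - 11623)) + (1 + (8 - 8*11)²*(13 + (8 - 8*11)))/(13 + (8 - 8*11)) = (-19306 - 7108) + (1 + (8 - 88)²*(13 + (8 - 88)))/(13 + (8 - 88)) = -26414 + (1 + (-80)²*(13 - 80))/(13 - 80) = -26414 + (1 + 6400*(-67))/(-67) = -26414 - (1 - 428800)/67 = -26414 - 1/67*(-428799) = -26414 + 428799/67 = -1340939/67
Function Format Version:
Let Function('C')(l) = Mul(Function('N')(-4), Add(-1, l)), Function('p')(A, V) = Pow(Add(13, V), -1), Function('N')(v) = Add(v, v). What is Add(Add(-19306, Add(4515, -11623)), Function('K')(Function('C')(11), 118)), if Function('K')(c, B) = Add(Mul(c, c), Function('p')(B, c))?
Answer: Rational(-1340939, 67) ≈ -20014.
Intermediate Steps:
Function('N')(v) = Mul(2, v)
Function('C')(l) = Add(8, Mul(-8, l)) (Function('C')(l) = Mul(Mul(2, -4), Add(-1, l)) = Mul(-8, Add(-1, l)) = Add(8, Mul(-8, l)))
Function('K')(c, B) = Add(Pow(c, 2), Pow(Add(13, c), -1)) (Function('K')(c, B) = Add(Mul(c, c), Pow(Add(13, c), -1)) = Add(Pow(c, 2), Pow(Add(13, c), -1)))
Add(Add(-19306, Add(4515, -11623)), Function('K')(Function('C')(11), 118)) = Add(Add(-19306, Add(4515, -11623)), Mul(Pow(Add(13, Add(8, Mul(-8, 11))), -1), Add(1, Mul(Pow(Add(8, Mul(-8, 11)), 2), Add(13, Add(8, Mul(-8, 11))))))) = Add(Add(-19306, -7108), Mul(Pow(Add(13, Add(8, -88)), -1), Add(1, Mul(Pow(Add(8, -88), 2), Add(13, Add(8, -88)))))) = Add(-26414, Mul(Pow(Add(13, -80), -1), Add(1, Mul(Pow(-80, 2), Add(13, -80))))) = Add(-26414, Mul(Pow(-67, -1), Add(1, Mul(6400, -67)))) = Add(-26414, Mul(Rational(-1, 67), Add(1, -428800))) = Add(-26414, Mul(Rational(-1, 67), -428799)) = Add(-26414, Rational(428799, 67)) = Rational(-1340939, 67)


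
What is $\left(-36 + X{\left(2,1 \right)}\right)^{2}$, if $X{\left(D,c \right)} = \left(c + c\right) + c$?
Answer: $1089$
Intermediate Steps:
$X{\left(D,c \right)} = 3 c$ ($X{\left(D,c \right)} = 2 c + c = 3 c$)
$\left(-36 + X{\left(2,1 \right)}\right)^{2} = \left(-36 + 3 \cdot 1\right)^{2} = \left(-36 + 3\right)^{2} = \left(-33\right)^{2} = 1089$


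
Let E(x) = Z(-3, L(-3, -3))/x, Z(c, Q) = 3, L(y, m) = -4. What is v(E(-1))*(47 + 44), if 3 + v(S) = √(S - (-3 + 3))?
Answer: -273 + 91*I*√3 ≈ -273.0 + 157.62*I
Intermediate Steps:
E(x) = 3/x
v(S) = -3 + √S (v(S) = -3 + √(S - (-3 + 3)) = -3 + √(S - 1*0) = -3 + √(S + 0) = -3 + √S)
v(E(-1))*(47 + 44) = (-3 + √(3/(-1)))*(47 + 44) = (-3 + √(3*(-1)))*91 = (-3 + √(-3))*91 = (-3 + I*√3)*91 = -273 + 91*I*√3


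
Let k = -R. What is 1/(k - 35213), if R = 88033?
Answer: -1/123246 ≈ -8.1139e-6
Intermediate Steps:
k = -88033 (k = -1*88033 = -88033)
1/(k - 35213) = 1/(-88033 - 35213) = 1/(-123246) = -1/123246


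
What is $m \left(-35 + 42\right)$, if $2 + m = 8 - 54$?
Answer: $-336$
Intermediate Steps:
$m = -48$ ($m = -2 + \left(8 - 54\right) = -2 - 46 = -48$)
$m \left(-35 + 42\right) = - 48 \left(-35 + 42\right) = \left(-48\right) 7 = -336$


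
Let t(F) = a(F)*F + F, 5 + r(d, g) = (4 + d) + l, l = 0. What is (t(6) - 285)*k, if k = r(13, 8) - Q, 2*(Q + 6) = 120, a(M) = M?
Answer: 10206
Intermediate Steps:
Q = 54 (Q = -6 + (½)*120 = -6 + 60 = 54)
r(d, g) = -1 + d (r(d, g) = -5 + ((4 + d) + 0) = -5 + (4 + d) = -1 + d)
t(F) = F + F² (t(F) = F*F + F = F² + F = F + F²)
k = -42 (k = (-1 + 13) - 1*54 = 12 - 54 = -42)
(t(6) - 285)*k = (6*(1 + 6) - 285)*(-42) = (6*7 - 285)*(-42) = (42 - 285)*(-42) = -243*(-42) = 10206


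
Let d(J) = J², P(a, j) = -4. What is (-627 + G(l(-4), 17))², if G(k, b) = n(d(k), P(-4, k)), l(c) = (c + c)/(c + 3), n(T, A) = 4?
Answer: 388129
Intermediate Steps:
l(c) = 2*c/(3 + c) (l(c) = (2*c)/(3 + c) = 2*c/(3 + c))
G(k, b) = 4
(-627 + G(l(-4), 17))² = (-627 + 4)² = (-623)² = 388129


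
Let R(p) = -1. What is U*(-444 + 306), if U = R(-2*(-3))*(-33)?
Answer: -4554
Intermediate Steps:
U = 33 (U = -1*(-33) = 33)
U*(-444 + 306) = 33*(-444 + 306) = 33*(-138) = -4554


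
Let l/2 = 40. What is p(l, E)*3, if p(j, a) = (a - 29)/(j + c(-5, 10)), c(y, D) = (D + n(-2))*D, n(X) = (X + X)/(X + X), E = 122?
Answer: 279/190 ≈ 1.4684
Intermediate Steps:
l = 80 (l = 2*40 = 80)
n(X) = 1 (n(X) = (2*X)/((2*X)) = (2*X)*(1/(2*X)) = 1)
c(y, D) = D*(1 + D) (c(y, D) = (D + 1)*D = (1 + D)*D = D*(1 + D))
p(j, a) = (-29 + a)/(110 + j) (p(j, a) = (a - 29)/(j + 10*(1 + 10)) = (-29 + a)/(j + 10*11) = (-29 + a)/(j + 110) = (-29 + a)/(110 + j))
p(l, E)*3 = ((-29 + 122)/(110 + 80))*3 = (93/190)*3 = 279/190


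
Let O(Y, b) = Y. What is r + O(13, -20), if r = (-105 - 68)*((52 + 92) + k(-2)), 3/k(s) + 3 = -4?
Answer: -173774/7 ≈ -24825.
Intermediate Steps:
k(s) = -3/7 (k(s) = 3/(-3 - 4) = 3/(-7) = 3*(-1/7) = -3/7)
r = -173865/7 (r = (-105 - 68)*((52 + 92) - 3/7) = -173*(144 - 3/7) = -173*1005/7 = -173865/7 ≈ -24838.)
r + O(13, -20) = -173865/7 + 13 = -173774/7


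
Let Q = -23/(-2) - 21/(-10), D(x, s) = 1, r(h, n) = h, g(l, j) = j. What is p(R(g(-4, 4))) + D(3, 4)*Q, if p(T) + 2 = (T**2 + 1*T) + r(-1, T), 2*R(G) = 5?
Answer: 387/20 ≈ 19.350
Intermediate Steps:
R(G) = 5/2 (R(G) = (1/2)*5 = 5/2)
p(T) = -3 + T + T**2 (p(T) = -2 + ((T**2 + 1*T) - 1) = -2 + ((T**2 + T) - 1) = -2 + ((T + T**2) - 1) = -2 + (-1 + T + T**2) = -3 + T + T**2)
Q = 68/5 (Q = -23*(-1/2) - 21*(-1/10) = 23/2 + 21/10 = 68/5 ≈ 13.600)
p(R(g(-4, 4))) + D(3, 4)*Q = (-3 + 5/2 + (5/2)**2) + 1*(68/5) = (-3 + 5/2 + 25/4) + 68/5 = 23/4 + 68/5 = 387/20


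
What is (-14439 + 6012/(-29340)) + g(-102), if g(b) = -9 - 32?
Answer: -11801367/815 ≈ -14480.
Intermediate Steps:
g(b) = -41
(-14439 + 6012/(-29340)) + g(-102) = (-14439 + 6012/(-29340)) - 41 = (-14439 + 6012*(-1/29340)) - 41 = (-14439 - 167/815) - 41 = -11767952/815 - 41 = -11801367/815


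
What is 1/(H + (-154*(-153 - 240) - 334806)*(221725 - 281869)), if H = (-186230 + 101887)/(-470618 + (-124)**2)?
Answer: 455242/7509916449693175 ≈ 6.0619e-11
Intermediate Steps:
H = 84343/455242 (H = -84343/(-470618 + 15376) = -84343/(-455242) = -84343*(-1/455242) = 84343/455242 ≈ 0.18527)
1/(H + (-154*(-153 - 240) - 334806)*(221725 - 281869)) = 1/(84343/455242 + (-154*(-153 - 240) - 334806)*(221725 - 281869)) = 1/(84343/455242 + (-154*(-393) - 334806)*(-60144)) = 1/(84343/455242 + (60522 - 334806)*(-60144)) = 1/(84343/455242 - 274284*(-60144)) = 1/(84343/455242 + 16496536896) = 1/(7509916449693175/455242) = 455242/7509916449693175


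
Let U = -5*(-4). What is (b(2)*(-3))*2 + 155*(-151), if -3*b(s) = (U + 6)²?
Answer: -22053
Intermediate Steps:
U = 20
b(s) = -676/3 (b(s) = -(20 + 6)²/3 = -⅓*26² = -⅓*676 = -676/3)
(b(2)*(-3))*2 + 155*(-151) = -676/3*(-3)*2 + 155*(-151) = 676*2 - 23405 = 1352 - 23405 = -22053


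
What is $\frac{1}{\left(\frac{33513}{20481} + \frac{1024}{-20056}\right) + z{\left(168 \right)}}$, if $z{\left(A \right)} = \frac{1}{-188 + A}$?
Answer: $\frac{342305780}{525521531} \approx 0.65136$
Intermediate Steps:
$\frac{1}{\left(\frac{33513}{20481} + \frac{1024}{-20056}\right) + z{\left(168 \right)}} = \frac{1}{\left(\frac{33513}{20481} + \frac{1024}{-20056}\right) + \frac{1}{-188 + 168}} = \frac{1}{\left(33513 \cdot \frac{1}{20481} + 1024 \left(- \frac{1}{20056}\right)\right) + \frac{1}{-20}} = \frac{1}{\left(\frac{11171}{6827} - \frac{128}{2507}\right) - \frac{1}{20}} = \frac{1}{\frac{27131841}{17115289} - \frac{1}{20}} = \frac{1}{\frac{525521531}{342305780}} = \frac{342305780}{525521531}$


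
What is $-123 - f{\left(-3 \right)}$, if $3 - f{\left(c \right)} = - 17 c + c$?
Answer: $-78$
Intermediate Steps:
$f{\left(c \right)} = 3 + 16 c$ ($f{\left(c \right)} = 3 - \left(- 17 c + c\right) = 3 - - 16 c = 3 + 16 c$)
$-123 - f{\left(-3 \right)} = -123 - \left(3 + 16 \left(-3\right)\right) = -123 - \left(3 - 48\right) = -123 - -45 = -123 + 45 = -78$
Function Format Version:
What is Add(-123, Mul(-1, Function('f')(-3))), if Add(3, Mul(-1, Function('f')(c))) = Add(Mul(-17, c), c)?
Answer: -78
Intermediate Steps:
Function('f')(c) = Add(3, Mul(16, c)) (Function('f')(c) = Add(3, Mul(-1, Add(Mul(-17, c), c))) = Add(3, Mul(-1, Mul(-16, c))) = Add(3, Mul(16, c)))
Add(-123, Mul(-1, Function('f')(-3))) = Add(-123, Mul(-1, Add(3, Mul(16, -3)))) = Add(-123, Mul(-1, Add(3, -48))) = Add(-123, Mul(-1, -45)) = Add(-123, 45) = -78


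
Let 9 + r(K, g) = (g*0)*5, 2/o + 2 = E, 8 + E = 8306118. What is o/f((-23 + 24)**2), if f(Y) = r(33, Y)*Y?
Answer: -1/37377486 ≈ -2.6754e-8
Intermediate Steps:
E = 8306110 (E = -8 + 8306118 = 8306110)
o = 1/4153054 (o = 2/(-2 + 8306110) = 2/8306108 = 2*(1/8306108) = 1/4153054 ≈ 2.4079e-7)
r(K, g) = -9 (r(K, g) = -9 + (g*0)*5 = -9 + 0*5 = -9 + 0 = -9)
f(Y) = -9*Y
o/f((-23 + 24)**2) = 1/(4153054*((-9*(-23 + 24)**2))) = 1/(4153054*((-9*1**2))) = 1/(4153054*((-9*1))) = (1/4153054)/(-9) = (1/4153054)*(-1/9) = -1/37377486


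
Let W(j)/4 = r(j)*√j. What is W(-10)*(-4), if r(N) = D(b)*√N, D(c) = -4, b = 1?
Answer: -640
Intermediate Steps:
r(N) = -4*√N
W(j) = -16*j (W(j) = 4*((-4*√j)*√j) = 4*(-4*j) = -16*j)
W(-10)*(-4) = -16*(-10)*(-4) = 160*(-4) = -640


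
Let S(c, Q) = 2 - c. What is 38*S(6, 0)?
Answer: -152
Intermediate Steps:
38*S(6, 0) = 38*(2 - 1*6) = 38*(2 - 6) = 38*(-4) = -152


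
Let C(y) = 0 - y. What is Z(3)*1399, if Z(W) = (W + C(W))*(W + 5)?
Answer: 0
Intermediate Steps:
C(y) = -y
Z(W) = 0 (Z(W) = (W - W)*(W + 5) = 0*(5 + W) = 0)
Z(3)*1399 = 0*1399 = 0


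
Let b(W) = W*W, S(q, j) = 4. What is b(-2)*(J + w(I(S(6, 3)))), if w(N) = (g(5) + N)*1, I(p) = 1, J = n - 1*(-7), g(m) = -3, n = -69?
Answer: -256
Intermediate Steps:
b(W) = W²
J = -62 (J = -69 - 1*(-7) = -69 + 7 = -62)
w(N) = -3 + N (w(N) = (-3 + N)*1 = -3 + N)
b(-2)*(J + w(I(S(6, 3)))) = (-2)²*(-62 + (-3 + 1)) = 4*(-62 - 2) = 4*(-64) = -256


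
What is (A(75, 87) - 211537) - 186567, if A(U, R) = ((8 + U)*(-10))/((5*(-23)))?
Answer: -9156226/23 ≈ -3.9810e+5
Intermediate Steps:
A(U, R) = 16/23 + 2*U/23 (A(U, R) = (-80 - 10*U)/(-115) = (-80 - 10*U)*(-1/115) = 16/23 + 2*U/23)
(A(75, 87) - 211537) - 186567 = ((16/23 + (2/23)*75) - 211537) - 186567 = ((16/23 + 150/23) - 211537) - 186567 = (166/23 - 211537) - 186567 = -4865185/23 - 186567 = -9156226/23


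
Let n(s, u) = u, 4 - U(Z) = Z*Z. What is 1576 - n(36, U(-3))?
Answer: 1581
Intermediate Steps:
U(Z) = 4 - Z**2 (U(Z) = 4 - Z*Z = 4 - Z**2)
1576 - n(36, U(-3)) = 1576 - (4 - 1*(-3)**2) = 1576 - (4 - 1*9) = 1576 - (4 - 9) = 1576 - 1*(-5) = 1576 + 5 = 1581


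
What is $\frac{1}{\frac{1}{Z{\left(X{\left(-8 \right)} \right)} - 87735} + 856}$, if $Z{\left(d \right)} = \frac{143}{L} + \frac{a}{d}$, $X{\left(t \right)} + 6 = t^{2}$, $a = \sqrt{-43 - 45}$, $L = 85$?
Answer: $\frac{40034712241711907884}{34269713222582603639809} + \frac{209525 i \sqrt{22}}{34269713222582603639809} \approx 0.0011682 + 2.8677 \cdot 10^{-17} i$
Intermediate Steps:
$a = 2 i \sqrt{22}$ ($a = \sqrt{-88} = 2 i \sqrt{22} \approx 9.3808 i$)
$X{\left(t \right)} = -6 + t^{2}$
$Z{\left(d \right)} = \frac{143}{85} + \frac{2 i \sqrt{22}}{d}$
$\frac{1}{\frac{1}{Z{\left(X{\left(-8 \right)} \right)} - 87735} + 856} = \frac{1}{\frac{1}{\left(\frac{143}{85} + \frac{2 i \sqrt{22}}{-6 + \left(-8\right)^{2}}\right) - 87735} + 856} = \frac{1}{\frac{1}{\left(\frac{143}{85} + \frac{2 i \sqrt{22}}{-6 + 64}\right) - 87735} + 856} = \frac{1}{\frac{1}{\left(\frac{143}{85} + \frac{2 i \sqrt{22}}{58}\right) - 87735} + 856} = \frac{1}{\frac{1}{\left(\frac{143}{85} + 2 i \sqrt{22} \cdot \frac{1}{58}\right) - 87735} + 856} = \frac{1}{\frac{1}{\left(\frac{143}{85} + \frac{i \sqrt{22}}{29}\right) - 87735} + 856} = \frac{1}{\frac{1}{- \frac{7457332}{85} + \frac{i \sqrt{22}}{29}} + 856} = \frac{1}{856 + \frac{1}{- \frac{7457332}{85} + \frac{i \sqrt{22}}{29}}}$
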